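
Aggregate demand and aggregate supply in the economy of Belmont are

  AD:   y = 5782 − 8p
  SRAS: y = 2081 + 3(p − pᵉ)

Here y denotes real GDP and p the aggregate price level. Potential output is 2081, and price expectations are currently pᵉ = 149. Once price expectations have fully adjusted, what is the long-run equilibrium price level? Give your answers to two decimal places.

Long-run p = 462.63

Short run: with pᵉ = 149, SRAS is y = 1634 + 3p. Setting AD = SRAS gives 4148 = 11p, so p = 377.09 and y = 5782 − 8p = 2765.27.
Output 2765.27 is above potential 2081, so over time expected prices rise and SRAS shifts left until y returns to 2081.
Long run: y = 2081 on the AD curve gives 2081 = 5782 − 8p, so p = 462.63.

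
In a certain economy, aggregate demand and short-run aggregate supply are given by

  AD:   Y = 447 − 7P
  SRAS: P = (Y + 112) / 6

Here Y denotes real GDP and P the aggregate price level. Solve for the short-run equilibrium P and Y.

Rearrange SRAS to Y = 6P − 112.
Set AD = SRAS: 447 − 7P = 6P − 112, so 559 = 13P and P = 43.
Then Y = 447 − 7·43 = 146.

P = 43, Y = 146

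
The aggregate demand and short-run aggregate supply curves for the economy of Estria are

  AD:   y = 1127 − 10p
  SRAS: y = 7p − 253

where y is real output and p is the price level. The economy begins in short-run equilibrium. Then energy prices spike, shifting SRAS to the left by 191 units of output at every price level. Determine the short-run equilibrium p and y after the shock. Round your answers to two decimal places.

p = 92.41, y = 202.88

This is a negative supply shock: SRAS shifts left.
New SRAS: y = 7p − 444.
Set AD = SRAS: 1127 − 10p = 7p − 444, so 1571 = 17p and p = 92.41.
Substituting into AD, y = 202.88.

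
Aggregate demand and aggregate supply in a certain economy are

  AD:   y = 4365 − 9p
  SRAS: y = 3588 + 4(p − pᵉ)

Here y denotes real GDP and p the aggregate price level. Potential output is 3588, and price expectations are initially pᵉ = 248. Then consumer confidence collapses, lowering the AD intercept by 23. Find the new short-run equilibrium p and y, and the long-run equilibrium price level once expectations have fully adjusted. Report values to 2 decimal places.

Short run: p = 134.31, y = 3133.23. Long run: p = 83.78.

AD shifts left: new AD is y = 4342 − 9p. With pᵉ = 248, SRAS is y = 2596 + 4p.
Short run: 4342 − 9p = 2596 + 4p gives 1746 = 13p, so p = 134.31 and y = 4342 − 9p = 3133.23.
y = 3133.23 is below potential 3588; expectations adjust and SRAS shifts right until y = 3588.
Long run: on the new AD curve, 3588 = 4342 − 9p gives p = 83.78.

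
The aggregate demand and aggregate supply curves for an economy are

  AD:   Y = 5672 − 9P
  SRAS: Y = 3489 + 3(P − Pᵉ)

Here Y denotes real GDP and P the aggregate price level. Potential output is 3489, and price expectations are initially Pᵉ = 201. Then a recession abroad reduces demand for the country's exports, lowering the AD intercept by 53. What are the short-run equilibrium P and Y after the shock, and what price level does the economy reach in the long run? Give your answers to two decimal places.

Short run: P = 227.75, Y = 3569.25. Long run: P = 236.67.

AD shifts left: new AD is Y = 5619 − 9P. With Pᵉ = 201, SRAS is Y = 2886 + 3P.
Short run: 5619 − 9P = 2886 + 3P gives 2733 = 12P, so P = 227.75 and Y = 5619 − 9P = 3569.25.
Y = 3569.25 is above potential 3489; expectations adjust and SRAS shifts left until Y = 3489.
Long run: on the new AD curve, 3489 = 5619 − 9P gives P = 236.67.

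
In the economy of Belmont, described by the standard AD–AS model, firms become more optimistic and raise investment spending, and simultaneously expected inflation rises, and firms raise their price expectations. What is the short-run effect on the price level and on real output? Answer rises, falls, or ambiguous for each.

The first event is a positive demand shock: AD shifts right, which by itself pushes P up and Y up.
The second is an adverse supply shock: SRAS shifts left, which by itself pushes P up and Y down.
Both shocks push P up, so P rises. The two shocks push Y in opposite directions, so the effect on Y is ambiguous.

Price level: rises; output: ambiguous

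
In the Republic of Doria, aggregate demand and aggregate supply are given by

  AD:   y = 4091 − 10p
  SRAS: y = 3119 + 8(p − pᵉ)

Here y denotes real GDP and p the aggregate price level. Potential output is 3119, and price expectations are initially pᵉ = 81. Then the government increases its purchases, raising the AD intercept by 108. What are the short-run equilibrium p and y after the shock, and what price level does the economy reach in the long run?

AD shifts right: new AD is y = 4199 − 10p. With pᵉ = 81, SRAS is y = 2471 + 8p.
Short run: 4199 − 10p = 2471 + 8p gives 1728 = 18p, so p = 96 and y = 4199 − 10·96 = 3239.
y = 3239 is above potential 3119; expectations adjust and SRAS shifts left until y = 3119.
Long run: on the new AD curve, 3119 = 4199 − 10p gives p = 108.

Short run: p = 96, y = 3239. Long run: p = 108.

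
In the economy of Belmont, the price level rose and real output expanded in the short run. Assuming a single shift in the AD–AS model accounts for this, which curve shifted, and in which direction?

AD shifted right

P rose and Y rose. An AD shift moves P and Y in the same direction; an SRAS shift moves them in opposite directions.
Here P and Y moved in the same direction, so the AD curve shifted.
Since Y rose, AD shifted right.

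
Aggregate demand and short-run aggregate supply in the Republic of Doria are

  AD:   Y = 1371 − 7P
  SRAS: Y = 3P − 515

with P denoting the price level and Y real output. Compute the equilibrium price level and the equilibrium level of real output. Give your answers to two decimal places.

P = 188.60, Y = 50.80

Set AD = SRAS: 1371 − 7P = 3P − 515, so 1886 = 10P and P = 188.60.
Substituting into AD, Y = 1371 − 7P = 50.80.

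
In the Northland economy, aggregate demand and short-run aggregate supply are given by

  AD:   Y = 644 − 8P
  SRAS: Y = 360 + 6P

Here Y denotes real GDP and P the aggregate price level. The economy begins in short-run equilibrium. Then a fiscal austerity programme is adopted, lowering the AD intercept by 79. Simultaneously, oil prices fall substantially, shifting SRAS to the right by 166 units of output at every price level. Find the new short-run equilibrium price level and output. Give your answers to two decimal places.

After both shocks: AD is Y = 565 − 8P and SRAS is Y = 526 + 6P.
Setting them equal: 39 = 14P, so P = 2.79.
Substituting into AD, Y = 542.71.

P = 2.79, Y = 542.71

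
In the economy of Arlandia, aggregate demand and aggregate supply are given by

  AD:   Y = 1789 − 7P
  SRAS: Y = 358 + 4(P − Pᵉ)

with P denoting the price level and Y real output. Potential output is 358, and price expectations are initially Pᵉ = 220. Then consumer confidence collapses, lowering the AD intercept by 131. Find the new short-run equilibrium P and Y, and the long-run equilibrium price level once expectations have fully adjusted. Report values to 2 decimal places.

Short run: P = 198.18, Y = 270.73. Long run: P = 185.71.

AD shifts left: new AD is Y = 1658 − 7P. With Pᵉ = 220, SRAS is Y = 4P − 522.
Short run: 1658 − 7P = 4P − 522 gives 2180 = 11P, so P = 198.18 and Y = 1658 − 7P = 270.73.
Y = 270.73 is below potential 358; expectations adjust and SRAS shifts right until Y = 358.
Long run: on the new AD curve, 358 = 1658 − 7P gives P = 185.71.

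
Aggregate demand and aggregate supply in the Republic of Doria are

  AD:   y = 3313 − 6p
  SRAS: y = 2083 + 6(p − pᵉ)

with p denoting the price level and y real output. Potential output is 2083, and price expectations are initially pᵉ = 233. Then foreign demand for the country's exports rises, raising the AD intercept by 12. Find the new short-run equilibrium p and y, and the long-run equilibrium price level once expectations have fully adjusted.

Short run: p = 220, y = 2005. Long run: p = 207.

AD shifts right: new AD is y = 3325 − 6p. With pᵉ = 233, SRAS is y = 685 + 6p.
Short run: 3325 − 6p = 685 + 6p gives 2640 = 12p, so p = 220 and y = 3325 − 6·220 = 2005.
y = 2005 is below potential 2083; expectations adjust and SRAS shifts right until y = 2083.
Long run: on the new AD curve, 2083 = 3325 − 6p gives p = 207.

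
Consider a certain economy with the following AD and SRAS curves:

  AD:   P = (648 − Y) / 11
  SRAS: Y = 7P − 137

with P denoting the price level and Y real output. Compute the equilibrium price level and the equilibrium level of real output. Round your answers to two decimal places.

P = 43.61, Y = 168.28

Rearrange AD to Y = 648 − 11P.
Set AD = SRAS: 648 − 11P = 7P − 137, so 785 = 18P and P = 43.61.
Substituting into AD, Y = 648 − 11P = 168.28.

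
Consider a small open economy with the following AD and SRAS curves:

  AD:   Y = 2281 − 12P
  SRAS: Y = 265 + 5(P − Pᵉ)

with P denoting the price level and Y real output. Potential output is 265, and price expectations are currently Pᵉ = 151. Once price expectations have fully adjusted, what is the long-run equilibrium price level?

Short run: with Pᵉ = 151, SRAS is Y = 5P − 490. Setting AD = SRAS gives 2771 = 17P, so P = 163 and Y = 2281 − 12·163 = 325.
Output 325 is above potential 265, so over time expected prices rise and SRAS shifts left until Y returns to 265.
Long run: Y = 265 on the AD curve gives 265 = 2281 − 12P, so P = 168.

Long-run P = 168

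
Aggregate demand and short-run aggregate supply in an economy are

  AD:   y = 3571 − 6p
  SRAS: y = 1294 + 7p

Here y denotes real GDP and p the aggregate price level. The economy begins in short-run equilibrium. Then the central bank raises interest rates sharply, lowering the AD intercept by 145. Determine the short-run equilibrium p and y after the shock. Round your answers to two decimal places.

This is a negative demand shock: AD shifts left.
New AD: y = 3426 − 6p.
Set AD = SRAS: 3426 − 6p = 1294 + 7p, so 2132 = 13p and p = 164.00.
Substituting into AD, y = 2442.00.

p = 164.00, y = 2442.00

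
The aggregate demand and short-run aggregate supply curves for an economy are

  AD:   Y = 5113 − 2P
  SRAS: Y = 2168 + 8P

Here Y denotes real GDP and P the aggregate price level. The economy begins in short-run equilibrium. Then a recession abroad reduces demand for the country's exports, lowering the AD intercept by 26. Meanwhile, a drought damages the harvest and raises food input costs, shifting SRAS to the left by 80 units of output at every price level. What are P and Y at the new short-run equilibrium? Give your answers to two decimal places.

P = 299.90, Y = 4487.20

After both shocks: AD is Y = 5087 − 2P and SRAS is Y = 2088 + 8P.
Setting them equal: 2999 = 10P, so P = 299.90.
Substituting into AD, Y = 4487.20.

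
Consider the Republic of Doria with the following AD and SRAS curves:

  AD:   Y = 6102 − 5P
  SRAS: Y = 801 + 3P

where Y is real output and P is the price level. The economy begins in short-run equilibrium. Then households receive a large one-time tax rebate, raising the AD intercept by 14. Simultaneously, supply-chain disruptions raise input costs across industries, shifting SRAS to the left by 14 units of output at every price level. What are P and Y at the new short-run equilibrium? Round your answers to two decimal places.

After both shocks: AD is Y = 6116 − 5P and SRAS is Y = 787 + 3P.
Setting them equal: 5329 = 8P, so P = 666.13.
Substituting into AD, Y = 2785.38.

P = 666.13, Y = 2785.38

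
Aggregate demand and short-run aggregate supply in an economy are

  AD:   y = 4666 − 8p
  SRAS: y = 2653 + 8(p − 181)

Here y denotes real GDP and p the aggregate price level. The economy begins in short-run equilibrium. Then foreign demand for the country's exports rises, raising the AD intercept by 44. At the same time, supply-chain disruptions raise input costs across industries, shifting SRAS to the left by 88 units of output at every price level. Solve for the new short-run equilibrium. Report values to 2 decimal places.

After both shocks: AD is y = 4710 − 8p and SRAS is y = 1117 + 8p.
Setting them equal: 3593 = 16p, so p = 224.56.
Substituting into AD, y = 2913.50.

p = 224.56, y = 2913.50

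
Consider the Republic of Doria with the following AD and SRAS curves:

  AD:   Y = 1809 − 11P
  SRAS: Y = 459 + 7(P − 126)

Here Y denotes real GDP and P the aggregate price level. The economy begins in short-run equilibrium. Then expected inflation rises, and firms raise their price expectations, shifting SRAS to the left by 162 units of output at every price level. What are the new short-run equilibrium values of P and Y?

This is a negative supply shock: SRAS shifts left.
New SRAS: Y = 7P − 585.
Set AD = SRAS: 1809 − 11P = 7P − 585, so 2394 = 18P and P = 133.
Y = 1809 − 11·133 = 346.

P = 133, Y = 346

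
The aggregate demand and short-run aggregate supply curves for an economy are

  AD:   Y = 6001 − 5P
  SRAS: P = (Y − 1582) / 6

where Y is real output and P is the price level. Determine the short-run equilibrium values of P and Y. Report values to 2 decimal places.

P = 401.73, Y = 3992.36

Rearrange SRAS to Y = 1582 + 6P.
Set AD = SRAS: 6001 − 5P = 1582 + 6P, so 4419 = 11P and P = 401.73.
Substituting into AD, Y = 6001 − 5P = 3992.36.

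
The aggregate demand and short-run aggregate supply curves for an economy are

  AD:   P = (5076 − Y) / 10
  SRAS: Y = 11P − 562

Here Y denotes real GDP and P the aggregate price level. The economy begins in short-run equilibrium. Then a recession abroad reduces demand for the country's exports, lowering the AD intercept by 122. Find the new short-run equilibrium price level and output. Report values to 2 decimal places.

This is a negative demand shock: AD shifts left.
New AD: Y = 4954 − 10P.
Set AD = SRAS: 4954 − 10P = 11P − 562, so 5516 = 21P and P = 262.67.
Substituting into AD, Y = 2327.33.

P = 262.67, Y = 2327.33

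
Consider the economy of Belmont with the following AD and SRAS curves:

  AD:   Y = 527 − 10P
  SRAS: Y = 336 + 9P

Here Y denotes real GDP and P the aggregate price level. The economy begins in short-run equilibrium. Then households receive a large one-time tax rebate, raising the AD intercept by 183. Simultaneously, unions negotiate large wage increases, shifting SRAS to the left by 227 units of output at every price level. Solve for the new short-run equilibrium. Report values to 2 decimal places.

P = 31.63, Y = 393.68

After both shocks: AD is Y = 710 − 10P and SRAS is Y = 109 + 9P.
Setting them equal: 601 = 19P, so P = 31.63.
Substituting into AD, Y = 393.68.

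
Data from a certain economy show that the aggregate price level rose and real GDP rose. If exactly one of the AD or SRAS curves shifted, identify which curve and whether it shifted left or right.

P rose and Y rose. An AD shift moves P and Y in the same direction; an SRAS shift moves them in opposite directions.
Here P and Y moved in the same direction, so the AD curve shifted.
Since Y rose, AD shifted right.

AD shifted right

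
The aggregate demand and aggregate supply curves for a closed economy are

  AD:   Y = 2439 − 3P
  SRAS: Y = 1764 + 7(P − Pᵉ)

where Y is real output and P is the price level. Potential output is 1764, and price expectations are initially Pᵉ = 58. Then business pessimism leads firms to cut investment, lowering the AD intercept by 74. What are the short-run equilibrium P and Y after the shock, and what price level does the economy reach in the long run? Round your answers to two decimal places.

Short run: P = 100.70, Y = 2062.90. Long run: P = 200.33.

AD shifts left: new AD is Y = 2365 − 3P. With Pᵉ = 58, SRAS is Y = 1358 + 7P.
Short run: 2365 − 3P = 1358 + 7P gives 1007 = 10P, so P = 100.70 and Y = 2365 − 3P = 2062.90.
Y = 2062.90 is above potential 1764; expectations adjust and SRAS shifts left until Y = 1764.
Long run: on the new AD curve, 1764 = 2365 − 3P gives P = 200.33.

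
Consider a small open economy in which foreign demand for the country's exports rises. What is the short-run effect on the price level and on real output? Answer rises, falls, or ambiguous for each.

Price level: rises; output: rises

This is a positive demand shock: AD shifts right.
Moving along the upward-sloping SRAS curve, P rises and Y rises.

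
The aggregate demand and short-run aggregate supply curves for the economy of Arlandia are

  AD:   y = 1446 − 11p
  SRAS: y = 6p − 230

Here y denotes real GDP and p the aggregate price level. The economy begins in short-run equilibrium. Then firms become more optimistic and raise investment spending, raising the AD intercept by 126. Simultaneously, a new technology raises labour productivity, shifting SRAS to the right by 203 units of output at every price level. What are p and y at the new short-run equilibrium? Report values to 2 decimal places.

p = 94.06, y = 537.35

After both shocks: AD is y = 1572 − 11p and SRAS is y = 6p − 27.
Setting them equal: 1599 = 17p, so p = 94.06.
Substituting into AD, y = 537.35.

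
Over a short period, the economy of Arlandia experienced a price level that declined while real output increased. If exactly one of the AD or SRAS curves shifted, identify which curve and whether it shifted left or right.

SRAS shifted right

P fell and Y rose. An AD shift moves P and Y in the same direction; an SRAS shift moves them in opposite directions.
Here P and Y moved in opposite directions, so the SRAS curve shifted.
Since Y rose, SRAS shifted right.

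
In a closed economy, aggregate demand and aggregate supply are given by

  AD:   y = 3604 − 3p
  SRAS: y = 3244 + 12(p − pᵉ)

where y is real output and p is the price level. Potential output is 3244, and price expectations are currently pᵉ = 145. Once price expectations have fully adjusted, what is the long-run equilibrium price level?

Long-run p = 120

Short run: with pᵉ = 145, SRAS is y = 1504 + 12p. Setting AD = SRAS gives 2100 = 15p, so p = 140 and y = 3604 − 3·140 = 3184.
Output 3184 is below potential 3244, so over time expected prices fall and SRAS shifts right until y returns to 3244.
Long run: y = 3244 on the AD curve gives 3244 = 3604 − 3p, so p = 120.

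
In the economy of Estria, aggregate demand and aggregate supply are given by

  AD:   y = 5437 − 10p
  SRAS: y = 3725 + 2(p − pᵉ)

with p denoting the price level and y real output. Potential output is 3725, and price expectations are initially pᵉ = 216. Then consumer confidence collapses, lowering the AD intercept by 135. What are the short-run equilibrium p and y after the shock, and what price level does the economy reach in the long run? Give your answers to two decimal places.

Short run: p = 167.42, y = 3627.83. Long run: p = 157.70.

AD shifts left: new AD is y = 5302 − 10p. With pᵉ = 216, SRAS is y = 3293 + 2p.
Short run: 5302 − 10p = 3293 + 2p gives 2009 = 12p, so p = 167.42 and y = 5302 − 10p = 3627.83.
y = 3627.83 is below potential 3725; expectations adjust and SRAS shifts right until y = 3725.
Long run: on the new AD curve, 3725 = 5302 − 10p gives p = 157.70.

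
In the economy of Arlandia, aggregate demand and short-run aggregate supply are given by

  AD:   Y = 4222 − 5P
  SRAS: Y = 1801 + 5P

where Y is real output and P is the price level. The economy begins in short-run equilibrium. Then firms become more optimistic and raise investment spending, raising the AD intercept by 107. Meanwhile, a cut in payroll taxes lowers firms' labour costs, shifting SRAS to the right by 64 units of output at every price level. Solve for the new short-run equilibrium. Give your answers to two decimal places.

P = 246.40, Y = 3097.00

After both shocks: AD is Y = 4329 − 5P and SRAS is Y = 1865 + 5P.
Setting them equal: 2464 = 10P, so P = 246.40.
Substituting into AD, Y = 3097.00.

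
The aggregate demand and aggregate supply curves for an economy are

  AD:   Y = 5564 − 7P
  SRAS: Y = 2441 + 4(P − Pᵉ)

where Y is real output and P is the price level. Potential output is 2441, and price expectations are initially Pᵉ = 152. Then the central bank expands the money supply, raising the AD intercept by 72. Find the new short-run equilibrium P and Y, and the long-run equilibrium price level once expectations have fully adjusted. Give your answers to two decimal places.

AD shifts right: new AD is Y = 5636 − 7P. With Pᵉ = 152, SRAS is Y = 1833 + 4P.
Short run: 5636 − 7P = 1833 + 4P gives 3803 = 11P, so P = 345.73 and Y = 5636 − 7P = 3215.91.
Y = 3215.91 is above potential 2441; expectations adjust and SRAS shifts left until Y = 2441.
Long run: on the new AD curve, 2441 = 5636 − 7P gives P = 456.43.

Short run: P = 345.73, Y = 3215.91. Long run: P = 456.43.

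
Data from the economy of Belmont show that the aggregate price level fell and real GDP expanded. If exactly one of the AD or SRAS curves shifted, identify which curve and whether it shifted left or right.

SRAS shifted right

P fell and Y rose. An AD shift moves P and Y in the same direction; an SRAS shift moves them in opposite directions.
Here P and Y moved in opposite directions, so the SRAS curve shifted.
Since Y rose, SRAS shifted right.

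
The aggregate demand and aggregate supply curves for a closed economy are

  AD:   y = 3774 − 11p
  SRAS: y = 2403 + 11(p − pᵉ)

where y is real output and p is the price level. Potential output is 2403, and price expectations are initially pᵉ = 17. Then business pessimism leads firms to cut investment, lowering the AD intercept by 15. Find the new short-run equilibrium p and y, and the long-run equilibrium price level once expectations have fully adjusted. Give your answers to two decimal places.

Short run: p = 70.14, y = 2987.50. Long run: p = 123.27.

AD shifts left: new AD is y = 3759 − 11p. With pᵉ = 17, SRAS is y = 2216 + 11p.
Short run: 3759 − 11p = 2216 + 11p gives 1543 = 22p, so p = 70.14 and y = 3759 − 11p = 2987.50.
y = 2987.50 is above potential 2403; expectations adjust and SRAS shifts left until y = 2403.
Long run: on the new AD curve, 2403 = 3759 − 11p gives p = 123.27.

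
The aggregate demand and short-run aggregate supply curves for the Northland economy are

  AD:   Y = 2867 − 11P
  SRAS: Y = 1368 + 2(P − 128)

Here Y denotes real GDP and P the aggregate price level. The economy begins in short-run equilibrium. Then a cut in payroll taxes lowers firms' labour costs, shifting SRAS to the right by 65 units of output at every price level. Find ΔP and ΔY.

This is a positive supply shock: SRAS shifts right.
New SRAS: Y = 1177 + 2P.
Set AD = SRAS: 2867 − 11P = 1177 + 2P, so 1690 = 13P and P = 130.
Y = 2867 − 11·130 = 1437.
Initially P = 135, Y = 1382, so ΔP = -5 and ΔY = +55.

ΔP = -5, ΔY = +55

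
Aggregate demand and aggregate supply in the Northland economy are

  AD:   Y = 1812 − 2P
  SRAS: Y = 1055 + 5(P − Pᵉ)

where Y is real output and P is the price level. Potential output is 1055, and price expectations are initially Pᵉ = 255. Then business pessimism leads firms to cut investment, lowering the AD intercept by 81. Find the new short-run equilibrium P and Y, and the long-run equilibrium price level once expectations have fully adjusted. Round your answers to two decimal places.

AD shifts left: new AD is Y = 1731 − 2P. With Pᵉ = 255, SRAS is Y = 5P − 220.
Short run: 1731 − 2P = 5P − 220 gives 1951 = 7P, so P = 278.71 and Y = 1731 − 2P = 1173.57.
Y = 1173.57 is above potential 1055; expectations adjust and SRAS shifts left until Y = 1055.
Long run: on the new AD curve, 1055 = 1731 − 2P gives P = 338.00.

Short run: P = 278.71, Y = 1173.57. Long run: P = 338.00.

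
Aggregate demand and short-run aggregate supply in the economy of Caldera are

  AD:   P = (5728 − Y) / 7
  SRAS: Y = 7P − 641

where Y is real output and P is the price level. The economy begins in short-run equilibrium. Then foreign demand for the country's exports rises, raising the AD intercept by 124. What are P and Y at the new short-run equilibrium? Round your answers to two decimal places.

P = 463.79, Y = 2605.50

This is a positive demand shock: AD shifts right.
New AD: Y = 5852 − 7P.
Set AD = SRAS: 5852 − 7P = 7P − 641, so 6493 = 14P and P = 463.79.
Substituting into AD, Y = 2605.50.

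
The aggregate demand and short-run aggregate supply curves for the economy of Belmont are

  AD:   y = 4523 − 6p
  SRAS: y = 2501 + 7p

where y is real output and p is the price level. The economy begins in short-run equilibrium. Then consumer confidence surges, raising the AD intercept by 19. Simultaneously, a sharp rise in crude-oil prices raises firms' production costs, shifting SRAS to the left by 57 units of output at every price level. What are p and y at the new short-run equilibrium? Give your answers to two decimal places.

p = 161.38, y = 3573.69

After both shocks: AD is y = 4542 − 6p and SRAS is y = 2444 + 7p.
Setting them equal: 2098 = 13p, so p = 161.38.
Substituting into AD, y = 3573.69.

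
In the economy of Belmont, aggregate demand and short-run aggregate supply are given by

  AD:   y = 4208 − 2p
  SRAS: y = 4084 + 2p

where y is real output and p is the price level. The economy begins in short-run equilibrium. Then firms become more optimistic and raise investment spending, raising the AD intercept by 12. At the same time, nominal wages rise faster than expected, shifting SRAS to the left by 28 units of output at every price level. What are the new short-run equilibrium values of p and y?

After both shocks: AD is y = 4220 − 2p and SRAS is y = 4056 + 2p.
Setting them equal: 164 = 4p, so p = 41.
y = 4220 − 2·41 = 4138.

p = 41, y = 4138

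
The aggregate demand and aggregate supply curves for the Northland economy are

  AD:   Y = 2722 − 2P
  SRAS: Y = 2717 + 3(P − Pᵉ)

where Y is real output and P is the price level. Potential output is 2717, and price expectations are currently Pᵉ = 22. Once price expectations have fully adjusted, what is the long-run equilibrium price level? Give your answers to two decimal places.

Short run: with Pᵉ = 22, SRAS is Y = 2651 + 3P. Setting AD = SRAS gives 71 = 5P, so P = 14.20 and Y = 2722 − 2P = 2693.60.
Output 2693.60 is below potential 2717, so over time expected prices fall and SRAS shifts right until Y returns to 2717.
Long run: Y = 2717 on the AD curve gives 2717 = 2722 − 2P, so P = 2.50.

Long-run P = 2.50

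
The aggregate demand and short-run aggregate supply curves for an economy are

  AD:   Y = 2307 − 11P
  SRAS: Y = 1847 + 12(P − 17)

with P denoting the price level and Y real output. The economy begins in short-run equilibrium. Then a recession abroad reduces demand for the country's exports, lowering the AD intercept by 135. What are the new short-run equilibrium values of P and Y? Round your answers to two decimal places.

P = 23.00, Y = 1919.00

This is a negative demand shock: AD shifts left.
New AD: Y = 2172 − 11P.
SRAS can be written Y = 1643 + 12P.
Set AD = SRAS: 2172 − 11P = 1643 + 12P, so 529 = 23P and P = 23.00.
Substituting into AD, Y = 1919.00.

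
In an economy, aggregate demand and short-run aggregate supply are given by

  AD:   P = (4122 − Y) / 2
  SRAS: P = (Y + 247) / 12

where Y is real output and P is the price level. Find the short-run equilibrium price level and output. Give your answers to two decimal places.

Rearrange AD to Y = 4122 − 2P.
Rearrange SRAS to Y = 12P − 247.
Set AD = SRAS: 4122 − 2P = 12P − 247, so 4369 = 14P and P = 312.07.
Substituting into AD, Y = 4122 − 2P = 3497.86.

P = 312.07, Y = 3497.86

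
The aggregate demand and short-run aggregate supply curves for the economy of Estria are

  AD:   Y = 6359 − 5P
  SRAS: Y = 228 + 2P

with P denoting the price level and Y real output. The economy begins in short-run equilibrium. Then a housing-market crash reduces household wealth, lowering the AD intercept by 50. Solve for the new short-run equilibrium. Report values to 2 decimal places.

P = 868.71, Y = 1965.43

This is a negative demand shock: AD shifts left.
New AD: Y = 6309 − 5P.
Set AD = SRAS: 6309 − 5P = 228 + 2P, so 6081 = 7P and P = 868.71.
Substituting into AD, Y = 1965.43.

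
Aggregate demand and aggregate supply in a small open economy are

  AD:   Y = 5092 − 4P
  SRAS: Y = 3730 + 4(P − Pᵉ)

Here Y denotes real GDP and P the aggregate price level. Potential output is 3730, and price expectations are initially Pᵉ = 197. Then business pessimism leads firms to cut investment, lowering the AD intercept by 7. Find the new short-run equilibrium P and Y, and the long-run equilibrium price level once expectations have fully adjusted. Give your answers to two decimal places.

AD shifts left: new AD is Y = 5085 − 4P. With Pᵉ = 197, SRAS is Y = 2942 + 4P.
Short run: 5085 − 4P = 2942 + 4P gives 2143 = 8P, so P = 267.88 and Y = 5085 − 4P = 4013.50.
Y = 4013.50 is above potential 3730; expectations adjust and SRAS shifts left until Y = 3730.
Long run: on the new AD curve, 3730 = 5085 − 4P gives P = 338.75.

Short run: P = 267.88, Y = 4013.50. Long run: P = 338.75.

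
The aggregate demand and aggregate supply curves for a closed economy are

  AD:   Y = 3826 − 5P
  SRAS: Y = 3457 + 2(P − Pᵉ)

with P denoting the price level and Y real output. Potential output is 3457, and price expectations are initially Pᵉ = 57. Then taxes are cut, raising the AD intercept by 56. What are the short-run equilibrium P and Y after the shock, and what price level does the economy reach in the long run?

Short run: P = 77, Y = 3497. Long run: P = 85.

AD shifts right: new AD is Y = 3882 − 5P. With Pᵉ = 57, SRAS is Y = 3343 + 2P.
Short run: 3882 − 5P = 3343 + 2P gives 539 = 7P, so P = 77 and Y = 3882 − 5·77 = 3497.
Y = 3497 is above potential 3457; expectations adjust and SRAS shifts left until Y = 3457.
Long run: on the new AD curve, 3457 = 3882 − 5P gives P = 85.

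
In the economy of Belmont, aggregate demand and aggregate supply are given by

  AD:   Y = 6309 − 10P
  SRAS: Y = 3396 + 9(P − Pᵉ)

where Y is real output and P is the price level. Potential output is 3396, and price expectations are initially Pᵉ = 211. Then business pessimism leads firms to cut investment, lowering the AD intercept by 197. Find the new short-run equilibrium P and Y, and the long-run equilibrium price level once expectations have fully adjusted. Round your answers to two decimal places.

Short run: P = 242.89, Y = 3683.05. Long run: P = 271.60.

AD shifts left: new AD is Y = 6112 − 10P. With Pᵉ = 211, SRAS is Y = 1497 + 9P.
Short run: 6112 − 10P = 1497 + 9P gives 4615 = 19P, so P = 242.89 and Y = 6112 − 10P = 3683.05.
Y = 3683.05 is above potential 3396; expectations adjust and SRAS shifts left until Y = 3396.
Long run: on the new AD curve, 3396 = 6112 − 10P gives P = 271.60.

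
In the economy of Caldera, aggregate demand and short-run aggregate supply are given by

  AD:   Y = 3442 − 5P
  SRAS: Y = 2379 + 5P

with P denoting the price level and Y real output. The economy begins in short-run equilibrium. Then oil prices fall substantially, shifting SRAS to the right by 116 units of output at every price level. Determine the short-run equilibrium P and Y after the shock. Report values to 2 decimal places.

P = 94.70, Y = 2968.50

This is a positive supply shock: SRAS shifts right.
New SRAS: Y = 2495 + 5P.
Set AD = SRAS: 3442 − 5P = 2495 + 5P, so 947 = 10P and P = 94.70.
Substituting into AD, Y = 2968.50.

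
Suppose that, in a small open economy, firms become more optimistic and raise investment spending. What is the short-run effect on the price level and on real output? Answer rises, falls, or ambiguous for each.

Price level: rises; output: rises

This is a positive demand shock: AD shifts right.
Moving along the upward-sloping SRAS curve, P rises and Y rises.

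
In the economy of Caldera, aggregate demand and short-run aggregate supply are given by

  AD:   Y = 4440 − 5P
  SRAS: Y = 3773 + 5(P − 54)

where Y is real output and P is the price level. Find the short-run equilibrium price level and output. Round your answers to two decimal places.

P = 93.70, Y = 3971.50

Write SRAS as Y = 3773 + 5P − 270 = 3503 + 5P.
Set AD = SRAS: 4440 − 5P = 3503 + 5P, so 937 = 10P and P = 93.70.
Substituting into AD, Y = 4440 − 5P = 3971.50.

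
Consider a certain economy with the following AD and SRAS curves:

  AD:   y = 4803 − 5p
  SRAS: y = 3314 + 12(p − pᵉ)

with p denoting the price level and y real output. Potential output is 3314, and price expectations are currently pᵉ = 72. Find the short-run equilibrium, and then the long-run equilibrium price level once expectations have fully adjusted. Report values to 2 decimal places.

Short run: p = 138.41, y = 4110.94. Long run: p = 297.80.

Short run: with pᵉ = 72, SRAS is y = 2450 + 12p. Setting AD = SRAS gives 2353 = 17p, so p = 138.41 and y = 4803 − 5p = 4110.94.
Output 4110.94 is above potential 3314, so over time expected prices rise and SRAS shifts left until y returns to 3314.
Long run: y = 3314 on the AD curve gives 3314 = 4803 − 5p, so p = 297.80.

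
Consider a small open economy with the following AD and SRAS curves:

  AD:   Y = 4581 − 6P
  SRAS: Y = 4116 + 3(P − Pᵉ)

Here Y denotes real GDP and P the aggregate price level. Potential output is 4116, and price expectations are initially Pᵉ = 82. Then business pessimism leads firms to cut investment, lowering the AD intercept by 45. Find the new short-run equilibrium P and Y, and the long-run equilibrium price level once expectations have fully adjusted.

Short run: P = 74, Y = 4092. Long run: P = 70.

AD shifts left: new AD is Y = 4536 − 6P. With Pᵉ = 82, SRAS is Y = 3870 + 3P.
Short run: 4536 − 6P = 3870 + 3P gives 666 = 9P, so P = 74 and Y = 4536 − 6·74 = 4092.
Y = 4092 is below potential 4116; expectations adjust and SRAS shifts right until Y = 4116.
Long run: on the new AD curve, 4116 = 4536 − 6P gives P = 70.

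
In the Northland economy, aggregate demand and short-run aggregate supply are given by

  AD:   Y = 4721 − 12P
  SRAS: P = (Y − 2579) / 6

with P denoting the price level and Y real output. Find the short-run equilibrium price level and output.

Rearrange SRAS to Y = 2579 + 6P.
Set AD = SRAS: 4721 − 12P = 2579 + 6P, so 2142 = 18P and P = 119.
Then Y = 4721 − 12·119 = 3293.

P = 119, Y = 3293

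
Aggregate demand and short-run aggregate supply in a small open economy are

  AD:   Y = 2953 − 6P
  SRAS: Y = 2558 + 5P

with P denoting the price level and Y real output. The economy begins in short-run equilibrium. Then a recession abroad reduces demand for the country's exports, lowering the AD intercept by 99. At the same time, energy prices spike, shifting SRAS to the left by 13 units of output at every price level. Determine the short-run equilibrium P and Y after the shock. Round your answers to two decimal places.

After both shocks: AD is Y = 2854 − 6P and SRAS is Y = 2545 + 5P.
Setting them equal: 309 = 11P, so P = 28.09.
Substituting into AD, Y = 2685.45.

P = 28.09, Y = 2685.45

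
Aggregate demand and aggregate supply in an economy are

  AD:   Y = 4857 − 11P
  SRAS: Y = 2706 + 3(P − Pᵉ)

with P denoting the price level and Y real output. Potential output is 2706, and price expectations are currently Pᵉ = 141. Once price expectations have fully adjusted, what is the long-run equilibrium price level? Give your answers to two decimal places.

Short run: with Pᵉ = 141, SRAS is Y = 2283 + 3P. Setting AD = SRAS gives 2574 = 14P, so P = 183.86 and Y = 4857 − 11P = 2834.57.
Output 2834.57 is above potential 2706, so over time expected prices rise and SRAS shifts left until Y returns to 2706.
Long run: Y = 2706 on the AD curve gives 2706 = 4857 − 11P, so P = 195.55.

Long-run P = 195.55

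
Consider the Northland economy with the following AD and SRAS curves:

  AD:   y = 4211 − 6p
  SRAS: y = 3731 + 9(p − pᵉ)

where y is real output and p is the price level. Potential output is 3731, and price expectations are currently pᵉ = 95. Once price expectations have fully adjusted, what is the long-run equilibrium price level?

Short run: with pᵉ = 95, SRAS is y = 2876 + 9p. Setting AD = SRAS gives 1335 = 15p, so p = 89 and y = 4211 − 6·89 = 3677.
Output 3677 is below potential 3731, so over time expected prices fall and SRAS shifts right until y returns to 3731.
Long run: y = 3731 on the AD curve gives 3731 = 4211 − 6p, so p = 80.

Long-run p = 80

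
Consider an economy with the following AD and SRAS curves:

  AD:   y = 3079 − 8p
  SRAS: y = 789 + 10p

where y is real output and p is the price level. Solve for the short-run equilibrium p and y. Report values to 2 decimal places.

Set AD = SRAS: 3079 − 8p = 789 + 10p, so 2290 = 18p and p = 127.22.
Substituting into AD, y = 3079 − 8p = 2061.22.

p = 127.22, y = 2061.22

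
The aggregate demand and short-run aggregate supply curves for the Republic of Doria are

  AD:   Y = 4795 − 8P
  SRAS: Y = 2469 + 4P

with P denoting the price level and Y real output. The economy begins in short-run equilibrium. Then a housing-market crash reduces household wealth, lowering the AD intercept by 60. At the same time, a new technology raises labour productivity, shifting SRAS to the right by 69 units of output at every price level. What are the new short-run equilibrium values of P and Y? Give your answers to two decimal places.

After both shocks: AD is Y = 4735 − 8P and SRAS is Y = 2538 + 4P.
Setting them equal: 2197 = 12P, so P = 183.08.
Substituting into AD, Y = 3270.33.

P = 183.08, Y = 3270.33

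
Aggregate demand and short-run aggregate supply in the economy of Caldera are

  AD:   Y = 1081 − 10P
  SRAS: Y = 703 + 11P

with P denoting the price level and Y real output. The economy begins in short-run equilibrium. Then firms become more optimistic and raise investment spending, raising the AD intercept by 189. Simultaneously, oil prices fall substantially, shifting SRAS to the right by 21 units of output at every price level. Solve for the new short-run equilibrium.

P = 26, Y = 1010

After both shocks: AD is Y = 1270 − 10P and SRAS is Y = 724 + 11P.
Setting them equal: 546 = 21P, so P = 26.
Y = 1270 − 10·26 = 1010.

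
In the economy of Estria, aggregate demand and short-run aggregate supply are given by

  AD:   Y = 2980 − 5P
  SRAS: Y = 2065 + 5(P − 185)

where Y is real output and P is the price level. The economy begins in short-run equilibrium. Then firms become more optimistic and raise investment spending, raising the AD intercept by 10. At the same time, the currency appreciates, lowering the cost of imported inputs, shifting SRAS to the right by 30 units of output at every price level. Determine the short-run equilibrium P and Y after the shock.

After both shocks: AD is Y = 2990 − 5P and SRAS is Y = 1170 + 5P.
Setting them equal: 1820 = 10P, so P = 182.
Y = 2990 − 5·182 = 2080.

P = 182, Y = 2080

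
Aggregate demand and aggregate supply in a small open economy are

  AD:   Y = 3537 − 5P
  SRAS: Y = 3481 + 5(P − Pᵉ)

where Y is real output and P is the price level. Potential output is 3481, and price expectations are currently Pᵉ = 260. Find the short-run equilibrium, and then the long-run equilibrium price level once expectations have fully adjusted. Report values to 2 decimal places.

Short run: with Pᵉ = 260, SRAS is Y = 2181 + 5P. Setting AD = SRAS gives 1356 = 10P, so P = 135.60 and Y = 3537 − 5P = 2859.00.
Output 2859.00 is below potential 3481, so over time expected prices fall and SRAS shifts right until Y returns to 3481.
Long run: Y = 3481 on the AD curve gives 3481 = 3537 − 5P, so P = 11.20.

Short run: P = 135.60, Y = 2859.00. Long run: P = 11.20.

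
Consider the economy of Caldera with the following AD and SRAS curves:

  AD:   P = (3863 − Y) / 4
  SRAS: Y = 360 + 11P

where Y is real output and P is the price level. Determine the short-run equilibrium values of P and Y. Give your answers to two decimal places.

P = 233.53, Y = 2928.87

Rearrange AD to Y = 3863 − 4P.
Set AD = SRAS: 3863 − 4P = 360 + 11P, so 3503 = 15P and P = 233.53.
Substituting into AD, Y = 3863 − 4P = 2928.87.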